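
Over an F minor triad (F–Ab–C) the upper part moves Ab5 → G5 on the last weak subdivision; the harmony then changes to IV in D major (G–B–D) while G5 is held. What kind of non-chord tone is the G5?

The harmony at that moment is F minor triad (F, Ab, C); G5 is not a chord tone.
It is approached by step down from Ab5 and then sustained as the same pitch into the next harmony.
Arriving early and becoming a chord tone when the harmony changes — an anticipation.

G5 is an anticipation.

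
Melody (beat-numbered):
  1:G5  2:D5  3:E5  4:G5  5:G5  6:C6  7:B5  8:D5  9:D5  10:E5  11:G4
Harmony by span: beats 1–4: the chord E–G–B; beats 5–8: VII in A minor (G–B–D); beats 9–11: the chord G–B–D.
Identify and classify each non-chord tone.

D5 (beat 2) — appoggiatura; C6 (beat 6) — appoggiatura; E5 (beat 10) — escape tone.

The harmony at that moment is E minor triad (E, G, B); D5 is not a chord tone.
It is approached by leap down from G5 and left by step up to E5.
Leap in, step out — an appoggiatura.
The harmony at that moment is G major triad (G, B, D); C6 is not a chord tone.
It is approached by leap up from G5 and left by step down to B5.
Leap in, step out — an appoggiatura.
The harmony at that moment is G major triad (G, B, D); E5 is not a chord tone.
It is approached by step up from D5 and left by leap down to G4.
Step in, leap out — an escape tone.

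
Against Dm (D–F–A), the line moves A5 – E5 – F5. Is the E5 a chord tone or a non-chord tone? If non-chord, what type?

The harmony at that moment is D minor triad (D, F, A); E5 is not a chord tone.
It is approached by leap down from A5 and left by step up to F5.
Leap in, step out — an appoggiatura.

Non-chord tone — an appoggiatura.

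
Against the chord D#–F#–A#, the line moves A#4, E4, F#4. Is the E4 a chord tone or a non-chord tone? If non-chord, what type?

Non-chord tone — an appoggiatura.

The harmony at that moment is D# minor triad (D#, F#, A#); E4 is not a chord tone.
It is approached by leap down from A#4 and left by step up to F#4.
Leap in, step out — an appoggiatura.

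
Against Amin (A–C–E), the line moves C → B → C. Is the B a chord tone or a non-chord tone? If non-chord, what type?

Non-chord tone — a neighbor tone.

The harmony at that moment is A minor triad (A, C, E); B is not a chord tone.
It is approached by step down from C and left by step up to C.
Step away and step back to the same note — a neighbor tone (lower neighbor).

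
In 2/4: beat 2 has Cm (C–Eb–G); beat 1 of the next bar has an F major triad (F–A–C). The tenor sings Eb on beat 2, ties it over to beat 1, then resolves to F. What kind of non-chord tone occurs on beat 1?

The harmony at that moment is F major triad (F, A, C); Eb is not a chord tone.
It is held over (the same pitch as the preceding Eb) and left by step up to F.
Held over from the previous chord and resolving up by step — a retardation.

Retardation.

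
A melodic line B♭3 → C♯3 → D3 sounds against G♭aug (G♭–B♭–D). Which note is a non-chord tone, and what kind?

C♯3 is an appoggiatura.

The harmony at that moment is G♭ augmented triad (G♭, B♭, D); C♯3 is not a chord tone.
It is approached by leap down from B♭3 and left by step up to D3.
Leap in, step out — an appoggiatura.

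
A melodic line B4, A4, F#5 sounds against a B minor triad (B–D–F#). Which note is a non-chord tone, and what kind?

The harmony at that moment is B minor triad (B, D, F#); A4 is not a chord tone.
It is approached by step down from B4 and left by leap up to F#5.
Step in, leap out — an escape tone.

A4 is an escape tone.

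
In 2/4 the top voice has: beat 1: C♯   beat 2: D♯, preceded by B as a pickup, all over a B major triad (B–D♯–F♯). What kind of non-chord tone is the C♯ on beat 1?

Passing tone.

The harmony at that moment is B major triad (B, D♯, F♯); C♯ is not a chord tone.
It is approached by step up from B and left by step up to D♯.
Step in, step out in the same direction — a passing tone.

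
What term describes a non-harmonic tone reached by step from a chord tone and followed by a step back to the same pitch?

Approach: by step. Departure: by step in the opposite direction, back to the starting pitch.
Stepwise on both sides but reversing to return to the same chord tone — a neighbor tone. (Had it continued onward in the same direction it would be a passing tone instead.)

Neighbor tone.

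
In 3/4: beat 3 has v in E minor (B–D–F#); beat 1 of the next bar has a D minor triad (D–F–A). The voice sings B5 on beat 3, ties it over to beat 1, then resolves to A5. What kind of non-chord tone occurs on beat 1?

Suspension.

The harmony at that moment is D minor triad (D, F, A); B5 is not a chord tone.
It is held over (the same pitch as the preceding B5) and left by step down to A5.
Held over from the previous chord and resolving down by step — a suspension.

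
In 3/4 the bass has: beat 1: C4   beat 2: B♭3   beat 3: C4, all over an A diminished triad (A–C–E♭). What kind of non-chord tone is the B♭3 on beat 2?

Lower neighbor tone.

The harmony at that moment is A diminished triad (A, C, E♭); B♭3 is not a chord tone.
It is approached by step down from C4 and left by step up to C4.
Step away and step back to the same note — a neighbor tone (lower neighbor).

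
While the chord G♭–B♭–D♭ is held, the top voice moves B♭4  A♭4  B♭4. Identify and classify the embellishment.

A♭4 is a neighbor tone.

The harmony at that moment is G♭ major triad (G♭, B♭, D♭); A♭4 is not a chord tone.
It is approached by step down from B♭4 and left by step up to B♭4.
Step away and step back to the same note — a neighbor tone (lower neighbor).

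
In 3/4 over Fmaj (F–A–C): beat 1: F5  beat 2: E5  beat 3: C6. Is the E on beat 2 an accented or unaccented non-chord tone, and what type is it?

Unaccented escape tone.

The harmony at that moment is F major triad (F, A, C); E5 is not a chord tone.
It is approached by step down from F5 and left by leap up to C6.
Step in, leap out — an escape tone.
It falls on a weak beat, so it is unaccented.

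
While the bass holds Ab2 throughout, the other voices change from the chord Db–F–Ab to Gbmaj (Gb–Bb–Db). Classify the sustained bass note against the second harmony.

The harmony at that moment is Gb major triad (Gb, Bb, Db); Ab2 is not a chord tone.
It is held over (the same pitch as the preceding Ab2) and then sustained as the same pitch into the next harmony.
Sustained through a change of harmony — a pedal tone.

Pedal tone (pedal point).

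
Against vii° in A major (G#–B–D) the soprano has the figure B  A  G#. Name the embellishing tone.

The harmony at that moment is G# diminished triad (G#, B, D); A is not a chord tone.
It is approached by step down from B and left by step down to G#.
Step in, step out in the same direction — a passing tone.

A is a passing tone.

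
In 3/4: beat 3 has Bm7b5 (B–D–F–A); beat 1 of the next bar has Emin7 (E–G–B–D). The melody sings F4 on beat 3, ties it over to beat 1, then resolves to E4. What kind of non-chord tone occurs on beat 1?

Suspension.

The harmony at that moment is E minor seventh chord (E, G, B, D); F4 is not a chord tone.
It is held over (the same pitch as the preceding F4) and left by step down to E4.
Held over from the previous chord and resolving down by step — a suspension.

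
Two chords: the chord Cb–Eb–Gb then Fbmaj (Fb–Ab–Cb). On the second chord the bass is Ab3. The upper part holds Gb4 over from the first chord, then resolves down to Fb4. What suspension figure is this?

At the second chord the bass is Ab3. The suspended Gb4 lies a seventh above the bass; after resolving down by step to Fb4, the interval above the bass becomes a sixth.
Suspension figures are named by those two intervals: 7–6.

7–6 suspension.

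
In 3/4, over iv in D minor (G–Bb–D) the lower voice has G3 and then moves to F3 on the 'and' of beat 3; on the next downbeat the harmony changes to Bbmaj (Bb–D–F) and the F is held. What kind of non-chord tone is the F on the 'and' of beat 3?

The harmony at that moment is G minor triad (G, Bb, D); F3 is not a chord tone.
It is approached by step down from G3 and then sustained as the same pitch into the next harmony.
Arriving early and becoming a chord tone when the harmony changes — an anticipation.

Anticipation.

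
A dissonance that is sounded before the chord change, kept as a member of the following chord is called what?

Anticipation.

Approach: ahead of the chord change (typically by step), so it is dissonant against the current harmony. Departure: none — the same pitch is restated or held and is a chord tone of the new harmony.
Dissonant first, consonant once the harmony catches up: the note simply arrives early — an anticipation. (The reverse timing, consonant first and dissonant after the change, would be a suspension or retardation.)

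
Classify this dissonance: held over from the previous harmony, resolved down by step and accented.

Suspension.

Approach: by preparation — the pitch is first a chord tone, then held (tied or repeated) while the harmony changes under it. Departure: down by step. Metric position: strong.
A prepared dissonance that resolves downward by step — a suspension. (The same figure resolving upward would be a retardation.)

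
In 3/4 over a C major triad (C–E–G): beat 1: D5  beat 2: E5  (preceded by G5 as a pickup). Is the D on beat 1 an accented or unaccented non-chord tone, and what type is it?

Accented appoggiatura.

The harmony at that moment is C major triad (C, E, G); D5 is not a chord tone.
It is approached by leap down from G5 and left by step up to E5.
Leap in, step out — an appoggiatura.
It falls on the downbeat, so it is accented.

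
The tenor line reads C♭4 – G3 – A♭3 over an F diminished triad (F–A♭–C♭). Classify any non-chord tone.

The harmony at that moment is F diminished triad (F, A♭, C♭); G3 is not a chord tone.
It is approached by leap down from C♭4 and left by step up to A♭3.
Leap in, step out — an appoggiatura.

G3 is an appoggiatura.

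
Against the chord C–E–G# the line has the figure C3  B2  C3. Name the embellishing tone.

B2 is a neighbor tone.

The harmony at that moment is C augmented triad (C, E, G#); B2 is not a chord tone.
It is approached by step down from C3 and left by step up to C3.
Step away and step back to the same note — a neighbor tone (lower neighbor).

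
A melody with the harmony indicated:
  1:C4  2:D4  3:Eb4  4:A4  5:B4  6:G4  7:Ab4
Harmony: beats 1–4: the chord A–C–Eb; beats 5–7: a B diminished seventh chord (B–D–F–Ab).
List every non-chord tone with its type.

The harmony at that moment is A diminished triad (A, C, Eb); D4 is not a chord tone.
It is approached by step up from C4 and left by step up to Eb4.
Step in, step out in the same direction — a passing tone.
The harmony at that moment is B diminished seventh chord (B, D, F, Ab); G4 is not a chord tone.
It is approached by leap down from B4 and left by step up to Ab4.
Leap in, step out — an appoggiatura.

D4 (beat 2) — passing tone; G4 (beat 6) — appoggiatura.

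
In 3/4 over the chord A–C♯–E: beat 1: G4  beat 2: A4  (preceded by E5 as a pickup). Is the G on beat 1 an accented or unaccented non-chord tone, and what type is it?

Accented appoggiatura.

The harmony at that moment is A major triad (A, C♯, E); G4 is not a chord tone.
It is approached by leap down from E5 and left by step up to A4.
Leap in, step out — an appoggiatura.
It falls on the downbeat, so it is accented.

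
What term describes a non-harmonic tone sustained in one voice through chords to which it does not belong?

Pedal tone.

Approach: none. Departure: none — a single pitch is sustained while the chords change around it, passing through harmonies that do not contain it.
No melodic motion at all; the dissonance is created entirely by the moving harmonies against the stationary note — a pedal tone (pedal point).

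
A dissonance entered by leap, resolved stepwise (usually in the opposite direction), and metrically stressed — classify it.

Appoggiatura.

Approach: by leap. Departure: by step. Metric position: strong.
Leap in, step out, in a metrically strong position — an appoggiatura. (It is the mirror image of the escape tone, which steps in and leaps out from a weak position.)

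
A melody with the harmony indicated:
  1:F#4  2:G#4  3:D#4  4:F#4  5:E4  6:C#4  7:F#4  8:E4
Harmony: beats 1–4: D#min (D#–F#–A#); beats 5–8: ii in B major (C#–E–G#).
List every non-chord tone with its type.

The harmony at that moment is D# minor triad (D#, F#, A#); G#4 is not a chord tone.
It is approached by step up from F#4 and left by leap down to D#4.
Step in, leap out — an escape tone.
The harmony at that moment is C# minor triad (C#, E, G#); F#4 is not a chord tone.
It is approached by leap up from C#4 and left by step down to E4.
Leap in, step out — an appoggiatura.

G#4 (beat 2) — escape tone; F#4 (beat 7) — appoggiatura.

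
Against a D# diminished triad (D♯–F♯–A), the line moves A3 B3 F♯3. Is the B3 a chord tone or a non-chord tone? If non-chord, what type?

Non-chord tone — an escape tone.

The harmony at that moment is D♯ diminished triad (D♯, F♯, A); B3 is not a chord tone.
It is approached by step up from A3 and left by leap down to F♯3.
Step in, leap out — an escape tone.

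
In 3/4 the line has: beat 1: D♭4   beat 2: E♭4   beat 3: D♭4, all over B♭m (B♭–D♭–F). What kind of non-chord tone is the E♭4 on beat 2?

Upper neighbor tone.

The harmony at that moment is B♭ minor triad (B♭, D♭, F); E♭4 is not a chord tone.
It is approached by step up from D♭4 and left by step down to D♭4.
Step away and step back to the same note — a neighbor tone (upper neighbor).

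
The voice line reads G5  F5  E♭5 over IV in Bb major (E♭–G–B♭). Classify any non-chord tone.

F5 is a passing tone.

The harmony at that moment is E♭ major triad (E♭, G, B♭); F5 is not a chord tone.
It is approached by step down from G5 and left by step down to E♭5.
Step in, step out in the same direction — a passing tone.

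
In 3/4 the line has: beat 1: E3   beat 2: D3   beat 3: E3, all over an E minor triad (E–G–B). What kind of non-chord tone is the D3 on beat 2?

The harmony at that moment is E minor triad (E, G, B); D3 is not a chord tone.
It is approached by step down from E3 and left by step up to E3.
Step away and step back to the same note — a neighbor tone (lower neighbor).

Lower neighbor tone.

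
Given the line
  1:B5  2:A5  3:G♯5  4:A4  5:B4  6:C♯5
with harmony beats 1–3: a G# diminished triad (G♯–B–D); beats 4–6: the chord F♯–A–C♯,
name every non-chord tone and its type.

A5 (beat 2) — passing tone; B4 (beat 5) — passing tone.

The harmony at that moment is G♯ diminished triad (G♯, B, D); A5 is not a chord tone.
It is approached by step down from B5 and left by step down to G♯5.
Step in, step out in the same direction — a passing tone.
The harmony at that moment is F♯ minor triad (F♯, A, C♯); B4 is not a chord tone.
It is approached by step up from A4 and left by step up to C♯5.
Step in, step out in the same direction — a passing tone.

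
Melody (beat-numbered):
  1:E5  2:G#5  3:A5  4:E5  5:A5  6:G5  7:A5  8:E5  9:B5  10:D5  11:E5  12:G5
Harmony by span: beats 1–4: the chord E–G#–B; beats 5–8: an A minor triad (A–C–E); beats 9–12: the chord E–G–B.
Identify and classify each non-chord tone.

A5 (beat 3) — escape tone; G5 (beat 6) — neighbor tone; D5 (beat 10) — appoggiatura.

The harmony at that moment is E major triad (E, G#, B); A5 is not a chord tone.
It is approached by step up from G#5 and left by leap down to E5.
Step in, leap out — an escape tone.
The harmony at that moment is A minor triad (A, C, E); G5 is not a chord tone.
It is approached by step down from A5 and left by step up to A5.
Step away and step back to the same note — a neighbor tone (lower neighbor).
The harmony at that moment is E minor triad (E, G, B); D5 is not a chord tone.
It is approached by leap down from B5 and left by step up to E5.
Leap in, step out — an appoggiatura.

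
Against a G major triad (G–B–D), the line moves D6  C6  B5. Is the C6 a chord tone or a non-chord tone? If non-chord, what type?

The harmony at that moment is G major triad (G, B, D); C6 is not a chord tone.
It is approached by step down from D6 and left by step down to B5.
Step in, step out in the same direction — a passing tone.

Non-chord tone — a passing tone.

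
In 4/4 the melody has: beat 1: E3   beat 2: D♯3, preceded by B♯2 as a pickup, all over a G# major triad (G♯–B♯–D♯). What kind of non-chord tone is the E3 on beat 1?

The harmony at that moment is G♯ major triad (G♯, B♯, D♯); E3 is not a chord tone.
It is approached by leap up from B♯2 and left by step down to D♯3.
Leap in, step out, metrically accented — an appoggiatura.

Appoggiatura.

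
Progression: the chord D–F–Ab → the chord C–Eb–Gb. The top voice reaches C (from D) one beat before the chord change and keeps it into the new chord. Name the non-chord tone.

The harmony at that moment is D diminished triad (D, F, Ab); C is not a chord tone.
It is approached by step down from D and then sustained as the same pitch into the next harmony.
Arriving early and becoming a chord tone when the harmony changes — an anticipation.

C is an anticipation.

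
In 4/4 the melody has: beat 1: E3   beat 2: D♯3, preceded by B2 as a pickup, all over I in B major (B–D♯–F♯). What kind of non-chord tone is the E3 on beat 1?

The harmony at that moment is B major triad (B, D♯, F♯); E3 is not a chord tone.
It is approached by leap up from B2 and left by step down to D♯3.
Leap in, step out, metrically accented — an appoggiatura.

Appoggiatura.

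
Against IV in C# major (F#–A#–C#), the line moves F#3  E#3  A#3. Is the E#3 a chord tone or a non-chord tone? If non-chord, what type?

Non-chord tone — an escape tone.

The harmony at that moment is F# major triad (F#, A#, C#); E#3 is not a chord tone.
It is approached by step down from F#3 and left by leap up to A#3.
Step in, leap out — an escape tone.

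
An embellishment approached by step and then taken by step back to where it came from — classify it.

Approach: by step. Departure: by step in the opposite direction, back to the starting pitch.
Stepwise on both sides but reversing to return to the same chord tone — a neighbor tone. (Had it continued onward in the same direction it would be a passing tone instead.)

Neighbor tone.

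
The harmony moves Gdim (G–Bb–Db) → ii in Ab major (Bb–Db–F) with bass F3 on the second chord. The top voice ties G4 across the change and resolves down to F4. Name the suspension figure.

At the second chord the bass is F3. The suspended G4 lies a ninth above the bass; after resolving down by step to F4, the interval above the bass becomes an octave.
Suspension figures are named by those two intervals: 9–8.

9–8 suspension.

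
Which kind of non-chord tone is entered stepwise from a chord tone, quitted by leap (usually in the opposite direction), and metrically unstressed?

Approach: by step. Departure: by leap. Metric position: weak.
Step in, leap out, from a weak position — an escape tone (échappée). (It is the mirror image of the appoggiatura, which leaps in and steps out on a strong beat.)

Escape tone.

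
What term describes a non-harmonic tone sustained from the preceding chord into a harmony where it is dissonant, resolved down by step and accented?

Approach: by preparation — the pitch is first a chord tone, then held (tied or repeated) while the harmony changes under it. Departure: down by step. Metric position: strong.
A prepared dissonance that resolves downward by step — a suspension. (The same figure resolving upward would be a retardation.)

Suspension.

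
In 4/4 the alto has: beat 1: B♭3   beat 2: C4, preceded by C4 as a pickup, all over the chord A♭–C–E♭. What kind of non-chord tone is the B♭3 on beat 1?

The harmony at that moment is A♭ major triad (A♭, C, E♭); B♭3 is not a chord tone.
It is approached by step down from C4 and left by step up to C4.
Step away and step back to the same note — a neighbor tone (lower neighbor).

Lower neighbor tone.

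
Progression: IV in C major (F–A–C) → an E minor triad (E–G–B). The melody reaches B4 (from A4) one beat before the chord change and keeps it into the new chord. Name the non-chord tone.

B4 is an anticipation.

The harmony at that moment is F major triad (F, A, C); B4 is not a chord tone.
It is approached by step up from A4 and then sustained as the same pitch into the next harmony.
Arriving early and becoming a chord tone when the harmony changes — an anticipation.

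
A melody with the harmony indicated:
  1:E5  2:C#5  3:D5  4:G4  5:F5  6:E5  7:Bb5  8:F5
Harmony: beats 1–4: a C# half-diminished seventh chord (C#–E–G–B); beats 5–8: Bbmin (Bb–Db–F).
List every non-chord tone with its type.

The harmony at that moment is C# half-diminished seventh chord (C#, E, G, B); D5 is not a chord tone.
It is approached by step up from C#5 and left by leap down to G4.
Step in, leap out — an escape tone.
The harmony at that moment is Bb minor triad (Bb, Db, F); E5 is not a chord tone.
It is approached by step down from F5 and left by leap up to Bb5.
Step in, leap out — an escape tone.

D5 (beat 3) — escape tone; E5 (beat 6) — escape tone.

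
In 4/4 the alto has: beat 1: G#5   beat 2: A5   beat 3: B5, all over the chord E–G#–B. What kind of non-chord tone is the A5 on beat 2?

The harmony at that moment is E major triad (E, G#, B); A5 is not a chord tone.
It is approached by step up from G#5 and left by step up to B5.
Step in, step out in the same direction — a passing tone.

Passing tone.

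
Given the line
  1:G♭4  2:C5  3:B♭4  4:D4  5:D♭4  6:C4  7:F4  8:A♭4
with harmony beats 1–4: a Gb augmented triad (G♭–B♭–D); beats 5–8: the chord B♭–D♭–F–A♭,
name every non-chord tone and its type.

C5 (beat 2) — appoggiatura; C4 (beat 6) — escape tone.

The harmony at that moment is G♭ augmented triad (G♭, B♭, D); C5 is not a chord tone.
It is approached by leap up from G♭4 and left by step down to B♭4.
Leap in, step out — an appoggiatura.
The harmony at that moment is B♭ minor seventh chord (B♭, D♭, F, A♭); C4 is not a chord tone.
It is approached by step down from D♭4 and left by leap up to F4.
Step in, leap out — an escape tone.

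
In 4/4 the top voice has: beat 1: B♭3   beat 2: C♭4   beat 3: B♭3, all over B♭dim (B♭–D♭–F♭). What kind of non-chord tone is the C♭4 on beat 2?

The harmony at that moment is B♭ diminished triad (B♭, D♭, F♭); C♭4 is not a chord tone.
It is approached by step up from B♭3 and left by step down to B♭3.
Step away and step back to the same note — a neighbor tone (upper neighbor).

Upper neighbor tone.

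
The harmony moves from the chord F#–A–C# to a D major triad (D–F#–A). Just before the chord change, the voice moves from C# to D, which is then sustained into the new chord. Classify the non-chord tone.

D is an anticipation.

The harmony at that moment is F# minor triad (F#, A, C#); D is not a chord tone.
It is approached by step up from C# and then sustained as the same pitch into the next harmony.
Arriving early and becoming a chord tone when the harmony changes — an anticipation.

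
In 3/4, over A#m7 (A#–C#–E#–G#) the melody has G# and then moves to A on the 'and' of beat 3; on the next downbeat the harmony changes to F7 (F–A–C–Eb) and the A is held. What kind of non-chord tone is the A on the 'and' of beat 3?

The harmony at that moment is A# minor seventh chord (A#, C#, E#, G#); A is not a chord tone.
It is approached by step up from G# and then sustained as the same pitch into the next harmony.
Arriving early and becoming a chord tone when the harmony changes — an anticipation.

Anticipation.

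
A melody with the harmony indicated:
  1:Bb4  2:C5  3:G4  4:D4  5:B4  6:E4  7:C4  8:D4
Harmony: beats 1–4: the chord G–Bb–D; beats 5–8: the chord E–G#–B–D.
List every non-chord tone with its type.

C5 (beat 2) — escape tone; C4 (beat 7) — appoggiatura.

The harmony at that moment is G minor triad (G, Bb, D); C5 is not a chord tone.
It is approached by step up from Bb4 and left by leap down to G4.
Step in, leap out — an escape tone.
The harmony at that moment is E dominant seventh chord (E, G#, B, D); C4 is not a chord tone.
It is approached by leap down from E4 and left by step up to D4.
Leap in, step out — an appoggiatura.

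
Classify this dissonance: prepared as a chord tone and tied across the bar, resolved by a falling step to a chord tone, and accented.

Suspension.

Approach: by preparation — the pitch is first a chord tone, then held (tied or repeated) while the harmony changes under it. Departure: down by step. Metric position: strong.
A prepared dissonance that resolves downward by step — a suspension. (The same figure resolving upward would be a retardation.)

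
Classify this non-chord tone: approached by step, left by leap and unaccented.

Escape tone.

Approach: by step. Departure: by leap. Metric position: weak.
Step in, leap out, from a weak position — an escape tone (échappée). (It is the mirror image of the appoggiatura, which leaps in and steps out on a strong beat.)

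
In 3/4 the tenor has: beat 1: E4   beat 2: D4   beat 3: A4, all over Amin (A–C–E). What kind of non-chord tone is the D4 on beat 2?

Escape tone.

The harmony at that moment is A minor triad (A, C, E); D4 is not a chord tone.
It is approached by step down from E4 and left by leap up to A4.
Step in, leap out, on a weak beat — an escape tone.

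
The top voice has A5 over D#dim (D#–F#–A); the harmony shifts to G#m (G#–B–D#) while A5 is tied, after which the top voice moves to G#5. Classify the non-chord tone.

A5 is a suspension.

The harmony at that moment is G# minor triad (G#, B, D#); A5 is not a chord tone.
It is held over (the same pitch as the preceding A5) and left by step down to G#5.
Held over from the previous chord and resolving down by step — a suspension.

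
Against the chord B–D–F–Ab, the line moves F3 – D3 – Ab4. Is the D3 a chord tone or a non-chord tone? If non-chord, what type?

B diminished seventh chord contains B, D, F, Ab; D is the third, so it is a chord tone.

Chord tone (the third of B diminished seventh chord).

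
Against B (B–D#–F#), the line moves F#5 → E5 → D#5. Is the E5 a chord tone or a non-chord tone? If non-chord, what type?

Non-chord tone — a passing tone.

The harmony at that moment is B major triad (B, D#, F#); E5 is not a chord tone.
It is approached by step down from F#5 and left by step down to D#5.
Step in, step out in the same direction — a passing tone.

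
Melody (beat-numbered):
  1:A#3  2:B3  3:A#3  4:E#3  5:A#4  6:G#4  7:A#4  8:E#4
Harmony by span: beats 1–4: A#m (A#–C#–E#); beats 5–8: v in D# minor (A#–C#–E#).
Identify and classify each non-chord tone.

B3 (beat 2) — neighbor tone; G#4 (beat 6) — neighbor tone.

The harmony at that moment is A# minor triad (A#, C#, E#); B3 is not a chord tone.
It is approached by step up from A#3 and left by step down to A#3.
Step away and step back to the same note — a neighbor tone (upper neighbor).
The harmony at that moment is A# minor triad (A#, C#, E#); G#4 is not a chord tone.
It is approached by step down from A#4 and left by step up to A#4.
Step away and step back to the same note — a neighbor tone (lower neighbor).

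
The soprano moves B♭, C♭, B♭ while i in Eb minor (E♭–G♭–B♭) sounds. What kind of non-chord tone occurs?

C♭ is a neighbor tone.

The harmony at that moment is E♭ minor triad (E♭, G♭, B♭); C♭ is not a chord tone.
It is approached by step up from B♭ and left by step down to B♭.
Step away and step back to the same note — a neighbor tone (upper neighbor).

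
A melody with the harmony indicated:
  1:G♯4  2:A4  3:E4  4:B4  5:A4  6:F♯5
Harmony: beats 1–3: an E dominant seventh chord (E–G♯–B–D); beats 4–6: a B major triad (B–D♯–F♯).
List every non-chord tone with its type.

A4 (beat 2) — escape tone; A4 (beat 5) — escape tone.

The harmony at that moment is E dominant seventh chord (E, G♯, B, D); A4 is not a chord tone.
It is approached by step up from G♯4 and left by leap down to E4.
Step in, leap out — an escape tone.
The harmony at that moment is B major triad (B, D♯, F♯); A4 is not a chord tone.
It is approached by step down from B4 and left by leap up to F♯5.
Step in, leap out — an escape tone.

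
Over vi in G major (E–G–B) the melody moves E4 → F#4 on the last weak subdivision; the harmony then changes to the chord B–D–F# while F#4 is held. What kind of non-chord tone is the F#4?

The harmony at that moment is E minor triad (E, G, B); F#4 is not a chord tone.
It is approached by step up from E4 and then sustained as the same pitch into the next harmony.
Arriving early and becoming a chord tone when the harmony changes — an anticipation.

F#4 is an anticipation.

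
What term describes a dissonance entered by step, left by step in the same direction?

Passing tone.

Approach: by step. Departure: by step, continuing in the same direction.
Stepwise on both sides with no change of direction means the note fills in the space between two different chord tones — a passing tone. (Had it turned back to its starting note it would be a neighbor tone instead.)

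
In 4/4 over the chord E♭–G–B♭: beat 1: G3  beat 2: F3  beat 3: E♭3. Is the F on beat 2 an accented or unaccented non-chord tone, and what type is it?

Unaccented passing tone.

The harmony at that moment is E♭ major triad (E♭, G, B♭); F3 is not a chord tone.
It is approached by step down from G3 and left by step down to E♭3.
Step in, step out in the same direction — a passing tone.
It falls on a weak beat, so it is unaccented.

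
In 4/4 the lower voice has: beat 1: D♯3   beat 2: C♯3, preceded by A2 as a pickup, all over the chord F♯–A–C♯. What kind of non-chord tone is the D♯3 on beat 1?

The harmony at that moment is F♯ minor triad (F♯, A, C♯); D♯3 is not a chord tone.
It is approached by leap up from A2 and left by step down to C♯3.
Leap in, step out, metrically accented — an appoggiatura.

Appoggiatura.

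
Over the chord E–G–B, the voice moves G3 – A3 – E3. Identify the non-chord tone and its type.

The harmony at that moment is E minor triad (E, G, B); A3 is not a chord tone.
It is approached by step up from G3 and left by leap down to E3.
Step in, leap out — an escape tone.

A3 is an escape tone.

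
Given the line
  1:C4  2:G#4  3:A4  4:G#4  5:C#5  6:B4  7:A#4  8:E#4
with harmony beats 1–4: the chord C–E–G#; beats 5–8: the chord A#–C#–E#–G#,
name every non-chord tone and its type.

A4 (beat 3) — neighbor tone; B4 (beat 6) — passing tone.

The harmony at that moment is C augmented triad (C, E, G#); A4 is not a chord tone.
It is approached by step up from G#4 and left by step down to G#4.
Step away and step back to the same note — a neighbor tone (upper neighbor).
The harmony at that moment is A# minor seventh chord (A#, C#, E#, G#); B4 is not a chord tone.
It is approached by step down from C#5 and left by step down to A#4.
Step in, step out in the same direction — a passing tone.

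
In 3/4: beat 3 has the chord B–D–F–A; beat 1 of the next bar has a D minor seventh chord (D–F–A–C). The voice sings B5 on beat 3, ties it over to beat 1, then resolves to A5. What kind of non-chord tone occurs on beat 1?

The harmony at that moment is D minor seventh chord (D, F, A, C); B5 is not a chord tone.
It is held over (the same pitch as the preceding B5) and left by step down to A5.
Held over from the previous chord and resolving down by step — a suspension.

Suspension.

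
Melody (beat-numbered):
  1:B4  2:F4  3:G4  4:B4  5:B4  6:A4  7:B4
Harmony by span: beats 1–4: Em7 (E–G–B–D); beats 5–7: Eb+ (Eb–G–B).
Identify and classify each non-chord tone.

The harmony at that moment is E minor seventh chord (E, G, B, D); F4 is not a chord tone.
It is approached by leap down from B4 and left by step up to G4.
Leap in, step out — an appoggiatura.
The harmony at that moment is Eb augmented triad (Eb, G, B); A4 is not a chord tone.
It is approached by step down from B4 and left by step up to B4.
Step away and step back to the same note — a neighbor tone (lower neighbor).

F4 (beat 2) — appoggiatura; A4 (beat 6) — neighbor tone.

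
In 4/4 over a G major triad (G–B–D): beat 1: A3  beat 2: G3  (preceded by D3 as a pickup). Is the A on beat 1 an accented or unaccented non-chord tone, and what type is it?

Accented appoggiatura.

The harmony at that moment is G major triad (G, B, D); A3 is not a chord tone.
It is approached by leap up from D3 and left by step down to G3.
Leap in, step out — an appoggiatura.
It falls on the downbeat, so it is accented.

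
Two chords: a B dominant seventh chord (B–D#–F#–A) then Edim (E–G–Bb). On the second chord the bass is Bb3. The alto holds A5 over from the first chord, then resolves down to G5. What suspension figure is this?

At the second chord the bass is Bb3. The suspended A5 lies a seventh above the bass; after resolving down by step to G5, the interval above the bass becomes a sixth.
Suspension figures are named by those two intervals: 7–6.

7–6 suspension.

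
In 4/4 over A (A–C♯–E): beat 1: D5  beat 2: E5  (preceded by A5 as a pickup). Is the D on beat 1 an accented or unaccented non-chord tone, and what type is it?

Accented appoggiatura.

The harmony at that moment is A major triad (A, C♯, E); D5 is not a chord tone.
It is approached by leap down from A5 and left by step up to E5.
Leap in, step out — an appoggiatura.
It falls on the downbeat, so it is accented.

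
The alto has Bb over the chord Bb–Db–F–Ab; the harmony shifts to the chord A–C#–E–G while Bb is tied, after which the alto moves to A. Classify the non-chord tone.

Bb is a suspension.

The harmony at that moment is A dominant seventh chord (A, C#, E, G); Bb is not a chord tone.
It is held over (the same pitch as the preceding Bb) and left by step down to A.
Held over from the previous chord and resolving down by step — a suspension.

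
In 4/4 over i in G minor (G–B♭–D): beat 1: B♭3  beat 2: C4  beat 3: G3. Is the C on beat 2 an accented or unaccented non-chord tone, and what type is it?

The harmony at that moment is G minor triad (G, B♭, D); C4 is not a chord tone.
It is approached by step up from B♭3 and left by leap down to G3.
Step in, leap out — an escape tone.
It falls on a weak beat, so it is unaccented.

Unaccented escape tone.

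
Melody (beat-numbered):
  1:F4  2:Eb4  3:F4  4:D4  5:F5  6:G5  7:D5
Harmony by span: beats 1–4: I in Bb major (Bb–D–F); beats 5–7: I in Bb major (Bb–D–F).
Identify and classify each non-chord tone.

Eb4 (beat 2) — neighbor tone; G5 (beat 6) — escape tone.

The harmony at that moment is Bb major triad (Bb, D, F); Eb4 is not a chord tone.
It is approached by step down from F4 and left by step up to F4.
Step away and step back to the same note — a neighbor tone (lower neighbor).
The harmony at that moment is Bb major triad (Bb, D, F); G5 is not a chord tone.
It is approached by step up from F5 and left by leap down to D5.
Step in, leap out — an escape tone.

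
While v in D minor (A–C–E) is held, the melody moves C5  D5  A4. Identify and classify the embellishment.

The harmony at that moment is A minor triad (A, C, E); D5 is not a chord tone.
It is approached by step up from C5 and left by leap down to A4.
Step in, leap out — an escape tone.

D5 is an escape tone.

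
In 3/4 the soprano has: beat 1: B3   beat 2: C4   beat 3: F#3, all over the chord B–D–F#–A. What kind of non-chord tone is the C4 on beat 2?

Escape tone.

The harmony at that moment is B minor seventh chord (B, D, F#, A); C4 is not a chord tone.
It is approached by step up from B3 and left by leap down to F#3.
Step in, leap out, on a weak beat — an escape tone.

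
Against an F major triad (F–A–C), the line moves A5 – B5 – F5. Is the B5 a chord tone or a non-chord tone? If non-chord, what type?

Non-chord tone — an escape tone.

The harmony at that moment is F major triad (F, A, C); B5 is not a chord tone.
It is approached by step up from A5 and left by leap down to F5.
Step in, leap out — an escape tone.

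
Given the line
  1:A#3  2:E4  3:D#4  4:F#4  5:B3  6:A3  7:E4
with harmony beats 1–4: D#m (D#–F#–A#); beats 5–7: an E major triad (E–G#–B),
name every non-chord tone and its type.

The harmony at that moment is D# minor triad (D#, F#, A#); E4 is not a chord tone.
It is approached by leap up from A#3 and left by step down to D#4.
Leap in, step out — an appoggiatura.
The harmony at that moment is E major triad (E, G#, B); A3 is not a chord tone.
It is approached by step down from B3 and left by leap up to E4.
Step in, leap out — an escape tone.

E4 (beat 2) — appoggiatura; A3 (beat 6) — escape tone.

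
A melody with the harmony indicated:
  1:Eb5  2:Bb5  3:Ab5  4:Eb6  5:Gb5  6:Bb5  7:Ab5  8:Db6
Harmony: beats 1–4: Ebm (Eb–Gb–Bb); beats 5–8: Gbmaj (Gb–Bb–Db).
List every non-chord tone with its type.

The harmony at that moment is Eb minor triad (Eb, Gb, Bb); Ab5 is not a chord tone.
It is approached by step down from Bb5 and left by leap up to Eb6.
Step in, leap out — an escape tone.
The harmony at that moment is Gb major triad (Gb, Bb, Db); Ab5 is not a chord tone.
It is approached by step down from Bb5 and left by leap up to Db6.
Step in, leap out — an escape tone.

Ab5 (beat 3) — escape tone; Ab5 (beat 7) — escape tone.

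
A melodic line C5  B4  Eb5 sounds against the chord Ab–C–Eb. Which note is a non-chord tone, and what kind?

The harmony at that moment is Ab major triad (Ab, C, Eb); B4 is not a chord tone.
It is approached by step down from C5 and left by leap up to Eb5.
Step in, leap out — an escape tone.

B4 is an escape tone.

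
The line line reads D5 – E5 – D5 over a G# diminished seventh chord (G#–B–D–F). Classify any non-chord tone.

The harmony at that moment is G# diminished seventh chord (G#, B, D, F); E5 is not a chord tone.
It is approached by step up from D5 and left by step down to D5.
Step away and step back to the same note — a neighbor tone (upper neighbor).

E5 is a neighbor tone.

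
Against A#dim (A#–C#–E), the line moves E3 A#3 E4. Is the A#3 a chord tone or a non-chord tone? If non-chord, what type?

Chord tone (the root of A# diminished triad).

A# diminished triad contains A#, C#, E; A# is the root, so it is a chord tone.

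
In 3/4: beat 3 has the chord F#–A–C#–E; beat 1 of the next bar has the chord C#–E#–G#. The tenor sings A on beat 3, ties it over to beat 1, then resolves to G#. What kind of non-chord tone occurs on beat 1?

The harmony at that moment is C# major triad (C#, E#, G#); A is not a chord tone.
It is held over (the same pitch as the preceding A) and left by step down to G#.
Held over from the previous chord and resolving down by step — a suspension.

Suspension.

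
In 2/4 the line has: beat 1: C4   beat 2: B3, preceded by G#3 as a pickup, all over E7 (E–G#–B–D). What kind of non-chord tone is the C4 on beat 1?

Appoggiatura.

The harmony at that moment is E dominant seventh chord (E, G#, B, D); C4 is not a chord tone.
It is approached by leap up from G#3 and left by step down to B3.
Leap in, step out, metrically accented — an appoggiatura.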